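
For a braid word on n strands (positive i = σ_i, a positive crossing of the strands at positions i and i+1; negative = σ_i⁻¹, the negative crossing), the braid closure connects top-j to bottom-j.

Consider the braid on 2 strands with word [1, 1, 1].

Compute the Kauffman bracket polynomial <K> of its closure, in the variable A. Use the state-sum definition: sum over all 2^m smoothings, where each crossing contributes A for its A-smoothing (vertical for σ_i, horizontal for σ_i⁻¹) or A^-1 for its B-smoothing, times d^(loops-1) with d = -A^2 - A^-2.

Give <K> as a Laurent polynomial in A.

-A^5 - A^-3 + A^-7

Derivation:
Braid: s1 s1 s1 on 2 strands, 3 crossings.
Writhe w = (#positive) - (#negative) = 3 - 0 = 3.
State-sum expansion of <K>. There are 2^3 = 8 states.
For each crossing: s=0 is the vertical smoothing, s=1 horizontal. Crossing k contributes A^(sign_k * (1 - 2*s_k)); loop factor d = -A^2 - A^-2.
  state 000: A-exp=+3, loops=2, term = A^3 * d^1
  state 001: A-exp=+1, loops=1, term = A^1 * d^0
  state 010: A-exp=+1, loops=1, term = A^1 * d^0
  state 011: A-exp=-1, loops=2, term = A^-1 * d^1
  state 100: A-exp=+1, loops=1, term = A^1 * d^0
  state 101: A-exp=-1, loops=2, term = A^-1 * d^1
  state 110: A-exp=-1, loops=2, term = A^-1 * d^1
  state 111: A-exp=-3, loops=3, term = A^-3 * d^2
Collect the terms by A-exponent (count of states per loop number):
Powers of d = -A^2 - A^-2: d^2 = A^4 + 2 + A^-4.
  A^3 * (d) = -A^5 - A
  A^1 * (3) = 3*A
  A^-1 * (3*d) = -3*A - 3*A^-3
  A^-3 * (d^2) = A + 2*A^-3 + A^-7
Summing the groups: <K> = -A^5 - A^-3 + A^-7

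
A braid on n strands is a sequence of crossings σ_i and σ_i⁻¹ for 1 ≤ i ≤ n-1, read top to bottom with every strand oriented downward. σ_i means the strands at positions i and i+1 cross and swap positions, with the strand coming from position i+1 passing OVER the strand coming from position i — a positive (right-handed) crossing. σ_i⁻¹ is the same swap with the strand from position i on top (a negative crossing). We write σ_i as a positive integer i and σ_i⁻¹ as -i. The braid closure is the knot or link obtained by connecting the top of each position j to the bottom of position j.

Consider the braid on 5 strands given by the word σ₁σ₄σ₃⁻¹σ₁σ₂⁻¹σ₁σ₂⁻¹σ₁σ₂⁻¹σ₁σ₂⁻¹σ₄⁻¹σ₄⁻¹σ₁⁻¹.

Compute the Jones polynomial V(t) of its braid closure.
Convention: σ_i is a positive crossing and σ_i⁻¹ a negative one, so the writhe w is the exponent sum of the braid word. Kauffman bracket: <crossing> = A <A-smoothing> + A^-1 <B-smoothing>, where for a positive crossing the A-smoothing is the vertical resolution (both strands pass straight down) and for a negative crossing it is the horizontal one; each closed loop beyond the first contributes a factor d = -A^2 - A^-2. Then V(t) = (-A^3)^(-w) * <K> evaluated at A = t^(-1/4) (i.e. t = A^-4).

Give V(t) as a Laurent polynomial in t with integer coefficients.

The presented braid s1 s4 s3^-1 s1 s2^-1 s1 s2^-1 s1 s2^-1 s1 s2^-1 s4^-1 s4^-1 s1^-1 on 5 strands reduces by inverse Markov moves (closure unchanged at each step):
  Deconjugate: the word is γ·β·γ⁻¹ with γ = s1 s4 (prefix) and γ⁻¹ = s4^-1 s1^-1 (suffix); strip both.
  Destabilize: the word has the form β·s4^-1 where s4^-1 occurs only as the final letter (β ∈ B_4); drop it and the last strand → 4 strands.
Reduced to β = s3^-1 s1 s2^-1 s1 s2^-1 s1 s2^-1 s1 s2^-1 on 4 strands, 9 crossings.
Compute on β:
Braid: s3^-1 s1 s2^-1 s1 s2^-1 s1 s2^-1 s1 s2^-1 on 4 strands, 9 crossings.
Writhe w = (#positive) - (#negative) = 4 - 5 = -1.
Computing the Kauffman bracket via state sum. There are 2^9 = 512 states.
Smooth each crossing (0=||, 1=⌣⌢); contribution A^(Σ sign_k(1-2s_k)) * d^(L-1).
Tabulate the states by total A-exponent and number of loops L (A-exp: L × count):
  A^9: L=5 ×1
  A^7: L=4 ×8, L=6 ×1
  A^5: L=3 ×28, L=5 ×8
  A^3: L=2 ×52, L=4 ×32
  A^1: L=1 ×45, L=3 ×77, L=5 ×4
  A^-1: L=2 ×97, L=4 ×29
  A^-3: L=3 ×80, L=5 ×4
  A^-5: L=4 ×36
  A^-7: L=5 ×9
  A^-9: L=6 ×1
Each group contributes A^e * Σ count * d^(L-1):
Powers of d = -A^2 - A^-2: d^2 = A^4 + 2 + A^-4; d^3 = -A^6 - 3*A^2 - 3*A^-2 - A^-6; d^4 = A^8 + 4*A^4 + 6 + 4*A^-4 + A^-8; d^5 = -A^10 - 5*A^6 - 10*A^2 - 10*A^-2 - 5*A^-6 - A^-10.
  A^9 * (d^4) = A^17 + 4*A^13 + 6*A^9 + 4*A^5 + A
  A^7 * (8*d^3 + d^5) = -A^17 - 13*A^13 - 34*A^9 - 34*A^5 - 13*A - A^-3
  A^5 * (28*d^2 + 8*d^4) = 8*A^13 + 60*A^9 + 104*A^5 + 60*A + 8*A^-3
  A^3 * (52*d + 32*d^3) = -32*A^9 - 148*A^5 - 148*A - 32*A^-3
  A^1 * (45 + 77*d^2 + 4*d^4) = 4*A^9 + 93*A^5 + 223*A + 93*A^-3 + 4*A^-7
  A^-1 * (97*d + 29*d^3) = -29*A^5 - 184*A - 184*A^-3 - 29*A^-7
  A^-3 * (80*d^2 + 4*d^4) = 4*A^5 + 96*A + 184*A^-3 + 96*A^-7 + 4*A^-11
  A^-5 * (36*d^3) = -36*A - 108*A^-3 - 108*A^-7 - 36*A^-11
  A^-7 * (9*d^4) = 9*A + 36*A^-3 + 54*A^-7 + 36*A^-11 + 9*A^-15
  A^-9 * (d^5) = -A - 5*A^-3 - 10*A^-7 - 10*A^-11 - 5*A^-15 - A^-19
Summing the groups: <K> = -A^13 + 4*A^9 - 6*A^5 + 7*A - 9*A^-3 + 7*A^-7 - 6*A^-11 + 4*A^-15 - A^-19
Normalise by the writhe: (-A^3)^(-w) = (-A^3)^(1) = -A^3, so f(A) = -A^3 * <K> = A^16 - 4*A^12 + 6*A^8 - 7*A^4 + 9 - 7*A^-4 + 6*A^-8 - 4*A^-12 + A^-16.
Substitute A = t^(-1/4), i.e. A^e → t^(-e/4): V(t) = t^4 - 4*t^3 + 6*t^2 - 7*t + 9 - 7*t^-1 + 6*t^-2 - 4*t^-3 + t^-4

Answer: t^4 - 4*t^3 + 6*t^2 - 7*t + 9 - 7*t^-1 + 6*t^-2 - 4*t^-3 + t^-4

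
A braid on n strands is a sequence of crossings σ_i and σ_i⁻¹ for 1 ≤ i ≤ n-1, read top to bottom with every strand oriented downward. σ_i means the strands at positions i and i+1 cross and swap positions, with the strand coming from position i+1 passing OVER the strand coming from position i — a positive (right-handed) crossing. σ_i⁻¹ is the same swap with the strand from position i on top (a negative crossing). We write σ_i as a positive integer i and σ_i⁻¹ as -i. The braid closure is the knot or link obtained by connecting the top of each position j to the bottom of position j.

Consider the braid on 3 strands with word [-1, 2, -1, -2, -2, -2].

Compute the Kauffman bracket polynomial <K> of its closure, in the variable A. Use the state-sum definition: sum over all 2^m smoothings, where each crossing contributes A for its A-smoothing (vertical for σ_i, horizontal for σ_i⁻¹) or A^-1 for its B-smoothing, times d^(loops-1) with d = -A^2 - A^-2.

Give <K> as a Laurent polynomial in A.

-A^12 + A^8 - A^4 + 2 - A^-4 + A^-8

Derivation:
Braid: s1^-1 s2 s1^-1 s2^-1 s2^-1 s2^-1 on 3 strands, 6 crossings.
Writhe w = (#positive) - (#negative) = 1 - 5 = -4.
State-sum expansion of <K>. There are 2^6 = 64 states.
Smooth each crossing (0=||, 1=⌣⌢); contribution A^(Σ sign_k(1-2s_k)) * d^(L-1).
Tabulate the states by total A-exponent and number of loops L (A-exp: L × count):
  A^6: L=4 ×1
  A^4: L=3 ×6
  A^2: L=2 ×12, L=4 ×3
  A^0: L=1 ×9, L=3 ×10, L=5 ×1
  A^-2: L=2 ×12, L=4 ×3
  A^-4: L=1 ×2, L=3 ×4
  A^-6: L=2 ×1
Each group contributes A^e * Σ count * d^(L-1):
Powers of d = -A^2 - A^-2: d^2 = A^4 + 2 + A^-4; d^3 = -A^6 - 3*A^2 - 3*A^-2 - A^-6; d^4 = A^8 + 4*A^4 + 6 + 4*A^-4 + A^-8.
  A^6 * (d^3) = -A^12 - 3*A^8 - 3*A^4 - 1
  A^4 * (6*d^2) = 6*A^8 + 12*A^4 + 6
  A^2 * (12*d + 3*d^3) = -3*A^8 - 21*A^4 - 21 - 3*A^-4
  A^0 * (9 + 10*d^2 + d^4) = A^8 + 14*A^4 + 35 + 14*A^-4 + A^-8
  A^-2 * (12*d + 3*d^3) = -3*A^4 - 21 - 21*A^-4 - 3*A^-8
  A^-4 * (2 + 4*d^2) = 4 + 10*A^-4 + 4*A^-8
  A^-6 * (d) = -A^-4 - A^-8
Summing the groups: <K> = -A^12 + A^8 - A^4 + 2 - A^-4 + A^-8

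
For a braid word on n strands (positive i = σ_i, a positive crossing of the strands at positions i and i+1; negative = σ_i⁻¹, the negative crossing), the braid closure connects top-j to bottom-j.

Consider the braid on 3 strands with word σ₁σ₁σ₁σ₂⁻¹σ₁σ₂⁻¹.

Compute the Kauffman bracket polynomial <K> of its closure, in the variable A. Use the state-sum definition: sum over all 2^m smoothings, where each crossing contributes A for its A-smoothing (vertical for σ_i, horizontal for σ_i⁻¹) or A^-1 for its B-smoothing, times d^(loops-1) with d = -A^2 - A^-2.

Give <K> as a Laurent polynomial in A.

A^10 - A^6 + 2*A^2 - 2*A^-2 + 2*A^-6 - 2*A^-10 + A^-14

Derivation:
Braid: s1 s1 s1 s2^-1 s1 s2^-1 on 3 strands, 6 crossings.
Writhe w = (#positive) - (#negative) = 4 - 2 = 2.
State-sum expansion of <K>. There are 2^6 = 64 states.
For each crossing: s=0 is the vertical smoothing, s=1 horizontal. Crossing k contributes A^(sign_k * (1 - 2*s_k)); loop factor d = -A^2 - A^-2.
Tabulate the states by total A-exponent and number of loops L (A-exp: L × count):
  A^6: L=3 ×1
  A^4: L=2 ×6
  A^2: L=1 ×11, L=3 ×4
  A^0: L=2 ×19, L=4 ×1
  A^-2: L=3 ×15
  A^-4: L=4 ×6
  A^-6: L=5 ×1
Each group contributes A^e * Σ count * d^(L-1):
Powers of d = -A^2 - A^-2: d^2 = A^4 + 2 + A^-4; d^3 = -A^6 - 3*A^2 - 3*A^-2 - A^-6; d^4 = A^8 + 4*A^4 + 6 + 4*A^-4 + A^-8.
  A^6 * (d^2) = A^10 + 2*A^6 + A^2
  A^4 * (6*d) = -6*A^6 - 6*A^2
  A^2 * (11 + 4*d^2) = 4*A^6 + 19*A^2 + 4*A^-2
  A^0 * (19*d + d^3) = -A^6 - 22*A^2 - 22*A^-2 - A^-6
  A^-2 * (15*d^2) = 15*A^2 + 30*A^-2 + 15*A^-6
  A^-4 * (6*d^3) = -6*A^2 - 18*A^-2 - 18*A^-6 - 6*A^-10
  A^-6 * (d^4) = A^2 + 4*A^-2 + 6*A^-6 + 4*A^-10 + A^-14
Summing the groups: <K> = A^10 - A^6 + 2*A^2 - 2*A^-2 + 2*A^-6 - 2*A^-10 + A^-14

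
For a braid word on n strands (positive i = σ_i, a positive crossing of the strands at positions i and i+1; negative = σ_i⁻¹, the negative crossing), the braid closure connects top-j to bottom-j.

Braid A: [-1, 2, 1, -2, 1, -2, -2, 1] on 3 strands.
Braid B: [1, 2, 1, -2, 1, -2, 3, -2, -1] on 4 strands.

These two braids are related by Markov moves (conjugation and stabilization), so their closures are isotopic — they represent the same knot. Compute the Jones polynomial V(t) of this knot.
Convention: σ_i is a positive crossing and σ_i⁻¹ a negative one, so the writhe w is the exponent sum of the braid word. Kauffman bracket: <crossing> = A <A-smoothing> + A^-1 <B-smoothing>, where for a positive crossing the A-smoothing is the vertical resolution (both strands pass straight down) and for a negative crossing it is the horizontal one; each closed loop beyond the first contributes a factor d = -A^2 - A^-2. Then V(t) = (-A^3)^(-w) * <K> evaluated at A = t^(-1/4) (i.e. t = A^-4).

t^2 - t + 1 - t^-1 + t^-2

Derivation:
Markov-equivalent braids have isotopic closures, hence identical knot invariants. Strip the Markov moves from each word to reach a common short braid β, then compute V(t) once on β.
Braid A: s1^-1 s2 s1 s2^-1 s1 s2^-1 s2^-1 s1 on 3 strands reduces by inverse Markov moves (closure unchanged at each step):
  Deconjugate: the word is γ·β·γ⁻¹ with γ = s1^-1 (prefix) and γ⁻¹ = s1 (suffix); strip both.
  Deconjugate: the word is γ·β·γ⁻¹ with γ = s2 (prefix) and γ⁻¹ = s2^-1 (suffix); strip both.
Reduced to β = s1 s2^-1 s1 s2^-1 on 3 strands, 4 crossings.
Braid B: s1 s2 s1 s2^-1 s1 s2^-1 s3 s2^-1 s1^-1 on 4 strands reduces by inverse Markov moves (closure unchanged at each step):
  Deconjugate: the word is γ·β·γ⁻¹ with γ = s1 s2 (prefix) and γ⁻¹ = s2^-1 s1^-1 (suffix); strip both.
  Destabilize: the word has the form β·s3 where s3 occurs only as the final letter (β ∈ B_3); drop it and the last strand → 3 strands.
Reduced to β = s1 s2^-1 s1 s2^-1 on 3 strands, 4 crossings.
Both give the same β = s1 s2^-1 s1 s2^-1 on 3 strands, so one state sum suffices:
Braid: s1 s2^-1 s1 s2^-1 on 3 strands, 4 crossings.
Writhe w = (#positive) - (#negative) = 2 - 2 = 0.
Enumerate smoothing states for the bracket polynomial. There are 2^4 = 16 states.
Each crossing splits two ways (0=vertical, 1=horizontal). The state's weight is A^(#A-smoothings - #B-smoothings) * d^(loops - 1).
  state 0000: A-exp=+0, loops=3, term = A^0 * d^2
  state 0001: A-exp=+2, loops=2, term = A^2 * d^1
  state 0010: A-exp=-2, loops=2, term = A^-2 * d^1
  state 0011: A-exp=+0, loops=1, term = A^0 * d^0
  state 0100: A-exp=+2, loops=2, term = A^2 * d^1
  state 0101: A-exp=+4, loops=3, term = A^4 * d^2
  state 0110: A-exp=+0, loops=1, term = A^0 * d^0
  state 0111: A-exp=+2, loops=2, term = A^2 * d^1
  state 1000: A-exp=-2, loops=2, term = A^-2 * d^1
  state 1001: A-exp=+0, loops=1, term = A^0 * d^0
  state 1010: A-exp=-4, loops=3, term = A^-4 * d^2
  state 1011: A-exp=-2, loops=2, term = A^-2 * d^1
  state 1100: A-exp=+0, loops=1, term = A^0 * d^0
  state 1101: A-exp=+2, loops=2, term = A^2 * d^1
  state 1110: A-exp=-2, loops=2, term = A^-2 * d^1
  state 1111: A-exp=+0, loops=1, term = A^0 * d^0
Collect the terms by A-exponent (count of states per loop number):
Powers of d = -A^2 - A^-2: d^2 = A^4 + 2 + A^-4.
  A^4 * (d^2) = A^8 + 2*A^4 + 1
  A^2 * (4*d) = -4*A^4 - 4
  A^0 * (5 + d^2) = A^4 + 7 + A^-4
  A^-2 * (4*d) = -4 - 4*A^-4
  A^-4 * (d^2) = 1 + 2*A^-4 + A^-8
Summing the groups: <K> = A^8 - A^4 + 1 - A^-4 + A^-8
Normalise by the writhe: (-A^3)^(-w) = (-A^3)^(0) = 1, so f(A) = 1 * <K> = A^8 - A^4 + 1 - A^-4 + A^-8.
Substitute A = t^(-1/4), i.e. A^e → t^(-e/4): V(t) = t^2 - t + 1 - t^-1 + t^-2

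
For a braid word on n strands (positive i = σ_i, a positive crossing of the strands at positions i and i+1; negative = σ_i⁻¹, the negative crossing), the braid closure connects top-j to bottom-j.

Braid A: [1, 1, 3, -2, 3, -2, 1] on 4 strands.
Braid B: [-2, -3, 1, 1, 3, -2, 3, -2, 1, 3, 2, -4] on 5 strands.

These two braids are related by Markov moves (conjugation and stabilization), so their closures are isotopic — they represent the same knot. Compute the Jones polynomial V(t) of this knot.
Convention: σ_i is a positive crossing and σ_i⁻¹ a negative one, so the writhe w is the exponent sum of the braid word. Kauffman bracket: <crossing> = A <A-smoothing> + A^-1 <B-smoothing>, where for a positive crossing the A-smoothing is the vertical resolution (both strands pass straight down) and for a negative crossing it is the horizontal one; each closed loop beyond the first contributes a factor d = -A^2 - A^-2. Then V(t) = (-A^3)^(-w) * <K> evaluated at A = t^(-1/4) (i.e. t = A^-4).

Markov-equivalent braids have isotopic closures, hence identical knot invariants. Strip the Markov moves from each word to reach a common short braid β, then compute V(t) once on β.
Braid A: s1 s1 s3 s2^-1 s3 s2^-1 s1 on 4 strands has no conjugating prefix/suffix or stabilization to strip; take β = s1 s1 s3 s2^-1 s3 s2^-1 s1.
Braid B: s2^-1 s3^-1 s1 s1 s3 s2^-1 s3 s2^-1 s1 s3 s2 s4^-1 on 5 strands reduces by inverse Markov moves (closure unchanged at each step):
  Destabilize: the word has the form β·s4^-1 where s4^-1 occurs only as the final letter (β ∈ B_4); drop it and the last strand → 4 strands.
  Deconjugate: the word is γ·β·γ⁻¹ with γ = s2^-1 s3^-1 (prefix) and γ⁻¹ = s3 s2 (suffix); strip both.
Reduced to β = s1 s1 s3 s2^-1 s3 s2^-1 s1 on 4 strands, 7 crossings.
Both give the same β = s1 s1 s3 s2^-1 s3 s2^-1 s1 on 4 strands, so one state sum suffices:
Braid: s1 s1 s3 s2^-1 s3 s2^-1 s1 on 4 strands, 7 crossings.
Writhe w = (#positive) - (#negative) = 5 - 2 = 3.
State-sum expansion of <K>. There are 2^7 = 128 states.
For each crossing: s=0 is the vertical smoothing, s=1 horizontal. Crossing k contributes A^(sign_k * (1 - 2*s_k)); loop factor d = -A^2 - A^-2.
Tabulate the states by total A-exponent and number of loops L (A-exp: L × count):
  A^7: L=4 ×1
  A^5: L=3 ×7
  A^3: L=2 ×17, L=4 ×4
  A^1: L=1 ×15, L=3 ×19, L=5 ×1
  A^-1: L=2 ×27, L=4 ×8
  A^-3: L=3 ×20, L=5 ×1
  A^-5: L=4 ×7
  A^-7: L=5 ×1
Each group contributes A^e * Σ count * d^(L-1):
Powers of d = -A^2 - A^-2: d^2 = A^4 + 2 + A^-4; d^3 = -A^6 - 3*A^2 - 3*A^-2 - A^-6; d^4 = A^8 + 4*A^4 + 6 + 4*A^-4 + A^-8.
  A^7 * (d^3) = -A^13 - 3*A^9 - 3*A^5 - A
  A^5 * (7*d^2) = 7*A^9 + 14*A^5 + 7*A
  A^3 * (17*d + 4*d^3) = -4*A^9 - 29*A^5 - 29*A - 4*A^-3
  A^1 * (15 + 19*d^2 + d^4) = A^9 + 23*A^5 + 59*A + 23*A^-3 + A^-7
  A^-1 * (27*d + 8*d^3) = -8*A^5 - 51*A - 51*A^-3 - 8*A^-7
  A^-3 * (20*d^2 + d^4) = A^5 + 24*A + 46*A^-3 + 24*A^-7 + A^-11
  A^-5 * (7*d^3) = -7*A - 21*A^-3 - 21*A^-7 - 7*A^-11
  A^-7 * (d^4) = A + 4*A^-3 + 6*A^-7 + 4*A^-11 + A^-15
Summing the groups: <K> = -A^13 + A^9 - 2*A^5 + 3*A - 3*A^-3 + 2*A^-7 - 2*A^-11 + A^-15
Normalise by the writhe: (-A^3)^(-w) = (-A^3)^(-3) = -A^-9, so f(A) = -A^-9 * <K> = A^4 - 1 + 2*A^-4 - 3*A^-8 + 3*A^-12 - 2*A^-16 + 2*A^-20 - A^-24.
Substitute A = t^(-1/4), i.e. A^e → t^(-e/4): V(t) = -t^6 + 2*t^5 - 2*t^4 + 3*t^3 - 3*t^2 + 2*t - 1 + t^-1

Answer: -t^6 + 2*t^5 - 2*t^4 + 3*t^3 - 3*t^2 + 2*t - 1 + t^-1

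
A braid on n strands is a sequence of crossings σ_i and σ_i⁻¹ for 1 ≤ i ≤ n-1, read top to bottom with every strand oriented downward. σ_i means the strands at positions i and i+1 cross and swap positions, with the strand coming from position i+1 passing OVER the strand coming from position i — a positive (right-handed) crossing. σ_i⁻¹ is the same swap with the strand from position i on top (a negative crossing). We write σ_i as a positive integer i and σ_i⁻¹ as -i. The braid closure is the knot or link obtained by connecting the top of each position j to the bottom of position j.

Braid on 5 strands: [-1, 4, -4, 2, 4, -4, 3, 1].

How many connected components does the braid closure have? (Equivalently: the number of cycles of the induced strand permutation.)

3

Derivation:
Track the strand permutation on 5 strands, starting from identity.
  step 1: s1^-1 swaps positions 1,2 -> [2 1 3 4 5]
  step 2: s4 swaps positions 4,5 -> [2 1 3 5 4]
  step 3: s4^-1 swaps positions 4,5 -> [2 1 3 4 5]
  step 4: s2 swaps positions 2,3 -> [2 3 1 4 5]
  step 5: s4 swaps positions 4,5 -> [2 3 1 5 4]
  step 6: s4^-1 swaps positions 4,5 -> [2 3 1 4 5]
  step 7: s3 swaps positions 3,4 -> [2 3 4 1 5]
  step 8: s1 swaps positions 1,2 -> [3 2 4 1 5]
Final permutation (position -> original strand): [3 2 4 1 5]
Closure components = cycle count of this permutation = 3.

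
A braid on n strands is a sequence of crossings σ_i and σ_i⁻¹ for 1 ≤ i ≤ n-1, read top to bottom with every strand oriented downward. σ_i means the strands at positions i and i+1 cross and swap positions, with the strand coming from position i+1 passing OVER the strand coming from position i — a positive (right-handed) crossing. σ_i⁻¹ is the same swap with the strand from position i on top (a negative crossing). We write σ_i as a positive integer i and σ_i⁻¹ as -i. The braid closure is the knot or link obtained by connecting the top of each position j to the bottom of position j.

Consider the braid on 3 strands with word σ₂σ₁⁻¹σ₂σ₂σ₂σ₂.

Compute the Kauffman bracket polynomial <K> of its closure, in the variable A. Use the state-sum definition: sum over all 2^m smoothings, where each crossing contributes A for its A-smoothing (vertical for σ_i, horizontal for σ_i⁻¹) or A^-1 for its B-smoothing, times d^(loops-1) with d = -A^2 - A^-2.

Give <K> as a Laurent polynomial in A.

Braid: s2 s1^-1 s2 s2 s2 s2 on 3 strands, 6 crossings.
Writhe w = (#positive) - (#negative) = 5 - 1 = 4.
State-sum expansion of <K>. There are 2^6 = 64 states.
Each crossing splits two ways (0=vertical, 1=horizontal). The state's weight is A^(#A-smoothings - #B-smoothings) * d^(loops - 1).
Tabulate the states by total A-exponent and number of loops L (A-exp: L × count):
  A^6: L=2 ×1
  A^4: L=1 ×5, L=3 ×1
  A^2: L=2 ×15
  A^0: L=3 ×20
  A^-2: L=4 ×15
  A^-4: L=5 ×6
  A^-6: L=6 ×1
Each group contributes A^e * Σ count * d^(L-1):
Powers of d = -A^2 - A^-2: d^2 = A^4 + 2 + A^-4; d^3 = -A^6 - 3*A^2 - 3*A^-2 - A^-6; d^4 = A^8 + 4*A^4 + 6 + 4*A^-4 + A^-8; d^5 = -A^10 - 5*A^6 - 10*A^2 - 10*A^-2 - 5*A^-6 - A^-10.
  A^6 * (d) = -A^8 - A^4
  A^4 * (5 + d^2) = A^8 + 7*A^4 + 1
  A^2 * (15*d) = -15*A^4 - 15
  A^0 * (20*d^2) = 20*A^4 + 40 + 20*A^-4
  A^-2 * (15*d^3) = -15*A^4 - 45 - 45*A^-4 - 15*A^-8
  A^-4 * (6*d^4) = 6*A^4 + 24 + 36*A^-4 + 24*A^-8 + 6*A^-12
  A^-6 * (d^5) = -A^4 - 5 - 10*A^-4 - 10*A^-8 - 5*A^-12 - A^-16
Summing the groups: <K> = A^4 + A^-4 - A^-8 + A^-12 - A^-16

Answer: A^4 + A^-4 - A^-8 + A^-12 - A^-16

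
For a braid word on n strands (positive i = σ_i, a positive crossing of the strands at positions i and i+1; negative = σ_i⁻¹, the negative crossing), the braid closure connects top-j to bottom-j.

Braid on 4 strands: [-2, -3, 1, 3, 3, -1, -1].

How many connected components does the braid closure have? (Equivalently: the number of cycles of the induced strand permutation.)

1

Derivation:
Track the strand permutation on 4 strands, starting from identity.
  step 1: s2^-1 swaps positions 2,3 -> [1 3 2 4]
  step 2: s3^-1 swaps positions 3,4 -> [1 3 4 2]
  step 3: s1 swaps positions 1,2 -> [3 1 4 2]
  step 4: s3 swaps positions 3,4 -> [3 1 2 4]
  step 5: s3 swaps positions 3,4 -> [3 1 4 2]
  step 6: s1^-1 swaps positions 1,2 -> [1 3 4 2]
  step 7: s1^-1 swaps positions 1,2 -> [3 1 4 2]
Final permutation (position -> original strand): [3 1 4 2]
Closure components = cycle count of this permutation = 1.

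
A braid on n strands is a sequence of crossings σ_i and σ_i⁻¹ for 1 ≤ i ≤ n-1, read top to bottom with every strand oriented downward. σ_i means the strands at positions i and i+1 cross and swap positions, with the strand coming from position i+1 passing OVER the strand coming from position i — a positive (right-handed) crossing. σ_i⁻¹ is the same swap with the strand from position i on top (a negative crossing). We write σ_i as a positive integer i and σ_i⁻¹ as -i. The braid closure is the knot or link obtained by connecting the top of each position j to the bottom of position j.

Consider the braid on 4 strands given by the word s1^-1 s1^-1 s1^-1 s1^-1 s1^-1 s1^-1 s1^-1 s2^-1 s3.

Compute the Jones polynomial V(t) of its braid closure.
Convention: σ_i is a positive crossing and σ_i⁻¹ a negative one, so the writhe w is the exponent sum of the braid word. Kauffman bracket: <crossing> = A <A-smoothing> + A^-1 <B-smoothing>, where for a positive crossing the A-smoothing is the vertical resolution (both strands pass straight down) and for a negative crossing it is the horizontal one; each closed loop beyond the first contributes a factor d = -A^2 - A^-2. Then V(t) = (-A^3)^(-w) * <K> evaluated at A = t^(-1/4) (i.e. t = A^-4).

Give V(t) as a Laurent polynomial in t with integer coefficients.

t^-3 + t^-5 - t^-6 + t^-7 - t^-8 + t^-9 - t^-10

Derivation:
The presented braid s1^-1 s1^-1 s1^-1 s1^-1 s1^-1 s1^-1 s1^-1 s2^-1 s3 on 4 strands reduces by inverse Markov moves (closure unchanged at each step):
  Destabilize: the word has the form β·s3 where s3 occurs only as the final letter (β ∈ B_3); drop it and the last strand → 3 strands.
  Destabilize: the word has the form β·s2^-1 where s2^-1 occurs only as the final letter (β ∈ B_2); drop it and the last strand → 2 strands.
Reduced to β = s1^-1 s1^-1 s1^-1 s1^-1 s1^-1 s1^-1 s1^-1 on 2 strands, 7 crossings.
Compute on β:
Braid: s1^-1 s1^-1 s1^-1 s1^-1 s1^-1 s1^-1 s1^-1 on 2 strands, 7 crossings.
Writhe w = (#positive) - (#negative) = 0 - 7 = -7.
State-sum expansion of <K>. There are 2^7 = 128 states.
For each crossing: s=0 is the vertical smoothing, s=1 horizontal. Crossing k contributes A^(sign_k * (1 - 2*s_k)); loop factor d = -A^2 - A^-2.
Tabulate the states by total A-exponent and number of loops L (A-exp: L × count):
  A^7: L=7 ×1
  A^5: L=6 ×7
  A^3: L=5 ×21
  A^1: L=4 ×35
  A^-1: L=3 ×35
  A^-3: L=2 ×21
  A^-5: L=1 ×7
  A^-7: L=2 ×1
Each group contributes A^e * Σ count * d^(L-1):
Powers of d = -A^2 - A^-2: d^2 = A^4 + 2 + A^-4; d^3 = -A^6 - 3*A^2 - 3*A^-2 - A^-6; d^4 = A^8 + 4*A^4 + 6 + 4*A^-4 + A^-8; d^5 = -A^10 - 5*A^6 - 10*A^2 - 10*A^-2 - 5*A^-6 - A^-10; d^6 = A^12 + 6*A^8 + 15*A^4 + 20 + 15*A^-4 + 6*A^-8 + A^-12.
  A^7 * (d^6) = A^19 + 6*A^15 + 15*A^11 + 20*A^7 + 15*A^3 + 6*A^-1 + A^-5
  A^5 * (7*d^5) = -7*A^15 - 35*A^11 - 70*A^7 - 70*A^3 - 35*A^-1 - 7*A^-5
  A^3 * (21*d^4) = 21*A^11 + 84*A^7 + 126*A^3 + 84*A^-1 + 21*A^-5
  A^1 * (35*d^3) = -35*A^7 - 105*A^3 - 105*A^-1 - 35*A^-5
  A^-1 * (35*d^2) = 35*A^3 + 70*A^-1 + 35*A^-5
  A^-3 * (21*d) = -21*A^-1 - 21*A^-5
  A^-5 * (7) = 7*A^-5
  A^-7 * (d) = -A^-5 - A^-9
Summing the groups: <K> = A^19 - A^15 + A^11 - A^7 + A^3 - A^-1 - A^-9
Normalise by the writhe: (-A^3)^(-w) = (-A^3)^(7) = -A^21, so f(A) = -A^21 * <K> = -A^40 + A^36 - A^32 + A^28 - A^24 + A^20 + A^12.
Substitute A = t^(-1/4), i.e. A^e → t^(-e/4): V(t) = t^-3 + t^-5 - t^-6 + t^-7 - t^-8 + t^-9 - t^-10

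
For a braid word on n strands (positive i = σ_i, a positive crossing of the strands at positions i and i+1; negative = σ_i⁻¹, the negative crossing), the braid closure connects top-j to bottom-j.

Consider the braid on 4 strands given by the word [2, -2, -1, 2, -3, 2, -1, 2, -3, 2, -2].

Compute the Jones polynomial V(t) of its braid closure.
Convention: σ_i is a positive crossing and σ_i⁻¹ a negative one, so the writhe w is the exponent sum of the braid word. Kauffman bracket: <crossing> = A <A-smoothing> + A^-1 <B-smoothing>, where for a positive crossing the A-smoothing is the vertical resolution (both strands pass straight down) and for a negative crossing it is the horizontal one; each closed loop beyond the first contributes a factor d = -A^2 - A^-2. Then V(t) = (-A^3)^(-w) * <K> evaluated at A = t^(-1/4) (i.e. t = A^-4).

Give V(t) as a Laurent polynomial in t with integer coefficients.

-t^3 + 3*t^2 - 3*t + 4 - 4*t^-1 + 3*t^-2 - 2*t^-3 + t^-4

Derivation:
The presented braid s2 s2^-1 s1^-1 s2 s3^-1 s2 s1^-1 s2 s3^-1 s2 s2^-1 on 4 strands reduces by inverse Markov moves (closure unchanged at each step):
  Deconjugate: the word is γ·β·γ⁻¹ with γ = s2 s2^-1 (prefix) and γ⁻¹ = s2 s2^-1 (suffix); strip both.
Reduced to β = s1^-1 s2 s3^-1 s2 s1^-1 s2 s3^-1 on 4 strands, 7 crossings.
Compute on β:
Braid: s1^-1 s2 s3^-1 s2 s1^-1 s2 s3^-1 on 4 strands, 7 crossings.
Writhe w = (#positive) - (#negative) = 3 - 4 = -1.
State-sum expansion of <K>. There are 2^7 = 128 states.
Smooth each crossing (0=||, 1=⌣⌢); contribution A^(Σ sign_k(1-2s_k)) * d^(L-1).
Tabulate the states by total A-exponent and number of loops L (A-exp: L × count):
  A^7: L=4 ×1
  A^5: L=3 ×7
  A^3: L=2 ×19, L=4 ×2
  A^1: L=1 ×21, L=3 ×14
  A^-1: L=2 ×32, L=4 ×3
  A^-3: L=3 ×21
  A^-5: L=4 ×7
  A^-7: L=5 ×1
Each group contributes A^e * Σ count * d^(L-1):
Powers of d = -A^2 - A^-2: d^2 = A^4 + 2 + A^-4; d^3 = -A^6 - 3*A^2 - 3*A^-2 - A^-6; d^4 = A^8 + 4*A^4 + 6 + 4*A^-4 + A^-8.
  A^7 * (d^3) = -A^13 - 3*A^9 - 3*A^5 - A
  A^5 * (7*d^2) = 7*A^9 + 14*A^5 + 7*A
  A^3 * (19*d + 2*d^3) = -2*A^9 - 25*A^5 - 25*A - 2*A^-3
  A^1 * (21 + 14*d^2) = 14*A^5 + 49*A + 14*A^-3
  A^-1 * (32*d + 3*d^3) = -3*A^5 - 41*A - 41*A^-3 - 3*A^-7
  A^-3 * (21*d^2) = 21*A + 42*A^-3 + 21*A^-7
  A^-5 * (7*d^3) = -7*A - 21*A^-3 - 21*A^-7 - 7*A^-11
  A^-7 * (d^4) = A + 4*A^-3 + 6*A^-7 + 4*A^-11 + A^-15
Summing the groups: <K> = -A^13 + 2*A^9 - 3*A^5 + 4*A - 4*A^-3 + 3*A^-7 - 3*A^-11 + A^-15
Normalise by the writhe: (-A^3)^(-w) = (-A^3)^(1) = -A^3, so f(A) = -A^3 * <K> = A^16 - 2*A^12 + 3*A^8 - 4*A^4 + 4 - 3*A^-4 + 3*A^-8 - A^-12.
Substitute A = t^(-1/4), i.e. A^e → t^(-e/4): V(t) = -t^3 + 3*t^2 - 3*t + 4 - 4*t^-1 + 3*t^-2 - 2*t^-3 + t^-4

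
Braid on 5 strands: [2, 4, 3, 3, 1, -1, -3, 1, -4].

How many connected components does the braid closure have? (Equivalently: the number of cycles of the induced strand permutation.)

2

Derivation:
Track the strand permutation on 5 strands, starting from identity.
  step 1: s2 swaps positions 2,3 -> [1 3 2 4 5]
  step 2: s4 swaps positions 4,5 -> [1 3 2 5 4]
  step 3: s3 swaps positions 3,4 -> [1 3 5 2 4]
  step 4: s3 swaps positions 3,4 -> [1 3 2 5 4]
  step 5: s1 swaps positions 1,2 -> [3 1 2 5 4]
  step 6: s1^-1 swaps positions 1,2 -> [1 3 2 5 4]
  step 7: s3^-1 swaps positions 3,4 -> [1 3 5 2 4]
  step 8: s1 swaps positions 1,2 -> [3 1 5 2 4]
  step 9: s4^-1 swaps positions 4,5 -> [3 1 5 4 2]
Final permutation (position -> original strand): [3 1 5 4 2]
Closure components = cycle count of this permutation = 2.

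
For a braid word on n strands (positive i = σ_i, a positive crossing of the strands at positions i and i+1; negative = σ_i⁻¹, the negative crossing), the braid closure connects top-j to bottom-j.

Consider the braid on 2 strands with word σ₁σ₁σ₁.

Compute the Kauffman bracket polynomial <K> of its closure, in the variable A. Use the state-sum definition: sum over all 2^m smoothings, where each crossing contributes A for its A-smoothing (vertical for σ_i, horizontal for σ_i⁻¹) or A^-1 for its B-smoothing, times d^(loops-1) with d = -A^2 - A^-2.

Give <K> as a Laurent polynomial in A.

Braid: s1 s1 s1 on 2 strands, 3 crossings.
Writhe w = (#positive) - (#negative) = 3 - 0 = 3.
Enumerate smoothing states for the bracket polynomial. There are 2^3 = 8 states.
Each crossing splits two ways (0=vertical, 1=horizontal). The state's weight is A^(#A-smoothings - #B-smoothings) * d^(loops - 1).
  state 000: A-exp=+3, loops=2, term = A^3 * d^1
  state 001: A-exp=+1, loops=1, term = A^1 * d^0
  state 010: A-exp=+1, loops=1, term = A^1 * d^0
  state 011: A-exp=-1, loops=2, term = A^-1 * d^1
  state 100: A-exp=+1, loops=1, term = A^1 * d^0
  state 101: A-exp=-1, loops=2, term = A^-1 * d^1
  state 110: A-exp=-1, loops=2, term = A^-1 * d^1
  state 111: A-exp=-3, loops=3, term = A^-3 * d^2
Collect the terms by A-exponent (count of states per loop number):
Powers of d = -A^2 - A^-2: d^2 = A^4 + 2 + A^-4.
  A^3 * (d) = -A^5 - A
  A^1 * (3) = 3*A
  A^-1 * (3*d) = -3*A - 3*A^-3
  A^-3 * (d^2) = A + 2*A^-3 + A^-7
Summing the groups: <K> = -A^5 - A^-3 + A^-7

Answer: -A^5 - A^-3 + A^-7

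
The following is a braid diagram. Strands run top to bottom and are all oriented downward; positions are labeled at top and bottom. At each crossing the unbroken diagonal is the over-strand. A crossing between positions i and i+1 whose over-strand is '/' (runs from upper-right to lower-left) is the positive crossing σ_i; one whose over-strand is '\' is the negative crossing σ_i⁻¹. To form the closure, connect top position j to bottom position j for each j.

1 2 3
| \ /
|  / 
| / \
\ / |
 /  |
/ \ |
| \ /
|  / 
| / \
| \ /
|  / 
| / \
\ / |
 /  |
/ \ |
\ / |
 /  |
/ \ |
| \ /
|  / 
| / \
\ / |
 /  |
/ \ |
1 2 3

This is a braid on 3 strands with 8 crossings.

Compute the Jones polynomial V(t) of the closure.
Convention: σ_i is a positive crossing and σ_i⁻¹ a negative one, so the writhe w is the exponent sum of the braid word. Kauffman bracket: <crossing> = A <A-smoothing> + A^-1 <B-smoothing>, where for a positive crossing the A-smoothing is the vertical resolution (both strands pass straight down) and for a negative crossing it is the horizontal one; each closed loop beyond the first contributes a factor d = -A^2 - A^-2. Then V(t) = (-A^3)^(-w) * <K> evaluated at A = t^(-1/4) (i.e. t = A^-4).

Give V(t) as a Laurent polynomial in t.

-t^8 + t^5 + t^3

Derivation:
Reading the diagram top to bottom ('/'-over between positions i,i+1 = s_i, '\'-over = s_i^-1): braid word = s2 s1 s2 s2 s1 s1 s2 s1.
Braid: s2 s1 s2 s2 s1 s1 s2 s1 on 3 strands, 8 crossings.
Writhe w = (#positive) - (#negative) = 8 - 0 = 8.
Computing the Kauffman bracket via state sum. There are 2^8 = 256 states.
Smooth each crossing (0=||, 1=⌣⌢); contribution A^(Σ sign_k(1-2s_k)) * d^(L-1).
Tabulate the states by total A-exponent and number of loops L (A-exp: L × count):
  A^8: L=3 ×1
  A^6: L=2 ×8
  A^4: L=1 ×16, L=3 ×12
  A^2: L=2 ×48, L=4 ×8
  A^0: L=1 ×17, L=3 ×51, L=5 ×2
  A^-2: L=2 ×34, L=4 ×22
  A^-4: L=1 ×4, L=3 ×21, L=5 ×3
  A^-6: L=2 ×4, L=4 ×4
  A^-8: L=3 ×1
Each group contributes A^e * Σ count * d^(L-1):
Powers of d = -A^2 - A^-2: d^2 = A^4 + 2 + A^-4; d^3 = -A^6 - 3*A^2 - 3*A^-2 - A^-6; d^4 = A^8 + 4*A^4 + 6 + 4*A^-4 + A^-8.
  A^8 * (d^2) = A^12 + 2*A^8 + A^4
  A^6 * (8*d) = -8*A^8 - 8*A^4
  A^4 * (16 + 12*d^2) = 12*A^8 + 40*A^4 + 12
  A^2 * (48*d + 8*d^3) = -8*A^8 - 72*A^4 - 72 - 8*A^-4
  A^0 * (17 + 51*d^2 + 2*d^4) = 2*A^8 + 59*A^4 + 131 + 59*A^-4 + 2*A^-8
  A^-2 * (34*d + 22*d^3) = -22*A^4 - 100 - 100*A^-4 - 22*A^-8
  A^-4 * (4 + 21*d^2 + 3*d^4) = 3*A^4 + 33 + 64*A^-4 + 33*A^-8 + 3*A^-12
  A^-6 * (4*d + 4*d^3) = -4 - 16*A^-4 - 16*A^-8 - 4*A^-12
  A^-8 * (d^2) = A^-4 + 2*A^-8 + A^-12
Summing the groups: <K> = A^12 + A^4 - A^-8
Normalise by the writhe: (-A^3)^(-w) = (-A^3)^(-8) = A^-24, so f(A) = A^-24 * <K> = A^-12 + A^-20 - A^-32.
Substitute A = t^(-1/4), i.e. A^e → t^(-e/4): V(t) = -t^8 + t^5 + t^3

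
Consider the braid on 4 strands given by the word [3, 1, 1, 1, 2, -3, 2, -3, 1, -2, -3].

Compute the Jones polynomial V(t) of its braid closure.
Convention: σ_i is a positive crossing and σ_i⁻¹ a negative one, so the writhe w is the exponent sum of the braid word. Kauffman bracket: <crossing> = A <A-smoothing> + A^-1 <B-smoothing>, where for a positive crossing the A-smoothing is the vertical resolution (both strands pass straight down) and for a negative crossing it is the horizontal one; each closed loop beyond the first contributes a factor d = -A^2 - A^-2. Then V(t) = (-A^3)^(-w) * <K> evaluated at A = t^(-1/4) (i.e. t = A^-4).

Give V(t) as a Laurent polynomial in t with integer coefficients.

t^7 - 2*t^6 + 3*t^5 - 4*t^4 + 4*t^3 - 4*t^2 + 3*t - 1 + t^-1

Derivation:
The presented braid s3 s1 s1 s1 s2 s3^-1 s2 s3^-1 s1 s2^-1 s3^-1 on 4 strands reduces by inverse Markov moves (closure unchanged at each step):
  Deconjugate: the word is γ·β·γ⁻¹ with γ = s3 (prefix) and γ⁻¹ = s3^-1 (suffix); strip both.
Reduced to β = s1 s1 s1 s2 s3^-1 s2 s3^-1 s1 s2^-1 on 4 strands, 9 crossings.
Compute on β:
Braid: s1 s1 s1 s2 s3^-1 s2 s3^-1 s1 s2^-1 on 4 strands, 9 crossings.
Writhe w = (#positive) - (#negative) = 6 - 3 = 3.
Computing the Kauffman bracket via state sum. There are 2^9 = 512 states.
For each crossing: s=0 is the vertical smoothing, s=1 horizontal. Crossing k contributes A^(sign_k * (1 - 2*s_k)); loop factor d = -A^2 - A^-2.
Tabulate the states by total A-exponent and number of loops L (A-exp: L × count):
  A^9: L=3 ×1
  A^7: L=2 ×7, L=4 ×2
  A^5: L=1 ×12, L=3 ×24
  A^3: L=2 ×66, L=4 ×18
  A^1: L=1 ×35, L=3 ×84, L=5 ×7
  A^-1: L=2 ×73, L=4 ×52, L=6 ×1
  A^-3: L=3 ×68, L=5 ×16
  A^-5: L=4 ×34, L=6 ×2
  A^-7: L=5 ×9
  A^-9: L=6 ×1
Each group contributes A^e * Σ count * d^(L-1):
Powers of d = -A^2 - A^-2: d^2 = A^4 + 2 + A^-4; d^3 = -A^6 - 3*A^2 - 3*A^-2 - A^-6; d^4 = A^8 + 4*A^4 + 6 + 4*A^-4 + A^-8; d^5 = -A^10 - 5*A^6 - 10*A^2 - 10*A^-2 - 5*A^-6 - A^-10.
  A^9 * (d^2) = A^13 + 2*A^9 + A^5
  A^7 * (7*d + 2*d^3) = -2*A^13 - 13*A^9 - 13*A^5 - 2*A
  A^5 * (12 + 24*d^2) = 24*A^9 + 60*A^5 + 24*A
  A^3 * (66*d + 18*d^3) = -18*A^9 - 120*A^5 - 120*A - 18*A^-3
  A^1 * (35 + 84*d^2 + 7*d^4) = 7*A^9 + 112*A^5 + 245*A + 112*A^-3 + 7*A^-7
  A^-1 * (73*d + 52*d^3 + d^5) = -A^9 - 57*A^5 - 239*A - 239*A^-3 - 57*A^-7 - A^-11
  A^-3 * (68*d^2 + 16*d^4) = 16*A^5 + 132*A + 232*A^-3 + 132*A^-7 + 16*A^-11
  A^-5 * (34*d^3 + 2*d^5) = -2*A^5 - 44*A - 122*A^-3 - 122*A^-7 - 44*A^-11 - 2*A^-15
  A^-7 * (9*d^4) = 9*A + 36*A^-3 + 54*A^-7 + 36*A^-11 + 9*A^-15
  A^-9 * (d^5) = -A - 5*A^-3 - 10*A^-7 - 10*A^-11 - 5*A^-15 - A^-19
Summing the groups: <K> = -A^13 + A^9 - 3*A^5 + 4*A - 4*A^-3 + 4*A^-7 - 3*A^-11 + 2*A^-15 - A^-19
Normalise by the writhe: (-A^3)^(-w) = (-A^3)^(-3) = -A^-9, so f(A) = -A^-9 * <K> = A^4 - 1 + 3*A^-4 - 4*A^-8 + 4*A^-12 - 4*A^-16 + 3*A^-20 - 2*A^-24 + A^-28.
Substitute A = t^(-1/4), i.e. A^e → t^(-e/4): V(t) = t^7 - 2*t^6 + 3*t^5 - 4*t^4 + 4*t^3 - 4*t^2 + 3*t - 1 + t^-1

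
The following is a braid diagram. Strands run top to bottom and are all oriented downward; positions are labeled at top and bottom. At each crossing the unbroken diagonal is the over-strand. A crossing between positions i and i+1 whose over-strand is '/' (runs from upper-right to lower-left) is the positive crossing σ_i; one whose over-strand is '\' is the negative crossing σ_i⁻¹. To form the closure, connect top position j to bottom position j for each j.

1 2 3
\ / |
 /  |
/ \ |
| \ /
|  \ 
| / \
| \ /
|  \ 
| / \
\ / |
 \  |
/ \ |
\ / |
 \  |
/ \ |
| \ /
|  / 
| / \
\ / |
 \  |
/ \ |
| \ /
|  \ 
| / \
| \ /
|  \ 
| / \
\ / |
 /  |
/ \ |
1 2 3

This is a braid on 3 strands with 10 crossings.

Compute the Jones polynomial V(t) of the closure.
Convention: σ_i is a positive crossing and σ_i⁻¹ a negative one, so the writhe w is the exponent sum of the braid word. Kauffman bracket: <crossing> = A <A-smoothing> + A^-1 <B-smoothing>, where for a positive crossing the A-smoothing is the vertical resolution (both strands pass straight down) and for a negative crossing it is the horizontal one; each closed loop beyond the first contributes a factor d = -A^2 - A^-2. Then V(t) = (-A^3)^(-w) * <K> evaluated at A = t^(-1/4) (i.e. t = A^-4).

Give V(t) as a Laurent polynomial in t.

Reading the diagram top to bottom ('/'-over between positions i,i+1 = s_i, '\'-over = s_i^-1): braid word = s1 s2^-1 s2^-1 s1^-1 s1^-1 s2 s1^-1 s2^-1 s2^-1 s1.
Braid: s1 s2^-1 s2^-1 s1^-1 s1^-1 s2 s1^-1 s2^-1 s2^-1 s1 on 3 strands, 10 crossings.
Writhe w = (#positive) - (#negative) = 3 - 7 = -4.
State-sum expansion of <K>. There are 2^10 = 1024 states.
For each crossing: s=0 is the vertical smoothing, s=1 horizontal. Crossing k contributes A^(sign_k * (1 - 2*s_k)); loop factor d = -A^2 - A^-2.
Tabulate the states by total A-exponent and number of loops L (A-exp: L × count):
  A^10: L=6 ×1
  A^8: L=5 ×10
  A^6: L=4 ×43, L=6 ×2
  A^4: L=3 ×98, L=5 ×22
  A^2: L=2 ×118, L=4 ×88, L=6 ×4
  A^0: L=1 ×60, L=3 ×162, L=5 ×30
  A^-2: L=2 ×128, L=4 ×79, L=6 ×3
  A^-4: L=1 ×23, L=3 ×84, L=5 ×13
  A^-6: L=2 ×27, L=4 ×18
  A^-8: L=1 ×2, L=3 ×8
  A^-10: L=2 ×1
Each group contributes A^e * Σ count * d^(L-1):
Powers of d = -A^2 - A^-2: d^2 = A^4 + 2 + A^-4; d^3 = -A^6 - 3*A^2 - 3*A^-2 - A^-6; d^4 = A^8 + 4*A^4 + 6 + 4*A^-4 + A^-8; d^5 = -A^10 - 5*A^6 - 10*A^2 - 10*A^-2 - 5*A^-6 - A^-10.
  A^10 * (d^5) = -A^20 - 5*A^16 - 10*A^12 - 10*A^8 - 5*A^4 - 1
  A^8 * (10*d^4) = 10*A^16 + 40*A^12 + 60*A^8 + 40*A^4 + 10
  A^6 * (43*d^3 + 2*d^5) = -2*A^16 - 53*A^12 - 149*A^8 - 149*A^4 - 53 - 2*A^-4
  A^4 * (98*d^2 + 22*d^4) = 22*A^12 + 186*A^8 + 328*A^4 + 186 + 22*A^-4
  A^2 * (118*d + 88*d^3 + 4*d^5) = -4*A^12 - 108*A^8 - 422*A^4 - 422 - 108*A^-4 - 4*A^-8
  A^0 * (60 + 162*d^2 + 30*d^4) = 30*A^8 + 282*A^4 + 564 + 282*A^-4 + 30*A^-8
  A^-2 * (128*d + 79*d^3 + 3*d^5) = -3*A^8 - 94*A^4 - 395 - 395*A^-4 - 94*A^-8 - 3*A^-12
  A^-4 * (23 + 84*d^2 + 13*d^4) = 13*A^4 + 136 + 269*A^-4 + 136*A^-8 + 13*A^-12
  A^-6 * (27*d + 18*d^3) = -18 - 81*A^-4 - 81*A^-8 - 18*A^-12
  A^-8 * (2 + 8*d^2) = 8*A^-4 + 18*A^-8 + 8*A^-12
  A^-10 * (d) = -A^-8 - A^-12
Summing the groups: <K> = -A^20 + 3*A^16 - 5*A^12 + 6*A^8 - 7*A^4 + 7 - 5*A^-4 + 4*A^-8 - A^-12
Normalise by the writhe: (-A^3)^(-w) = (-A^3)^(4) = A^12, so f(A) = A^12 * <K> = -A^32 + 3*A^28 - 5*A^24 + 6*A^20 - 7*A^16 + 7*A^12 - 5*A^8 + 4*A^4 - 1.
Substitute A = t^(-1/4), i.e. A^e → t^(-e/4): V(t) = -1 + 4*t^-1 - 5*t^-2 + 7*t^-3 - 7*t^-4 + 6*t^-5 - 5*t^-6 + 3*t^-7 - t^-8

Answer: -1 + 4*t^-1 - 5*t^-2 + 7*t^-3 - 7*t^-4 + 6*t^-5 - 5*t^-6 + 3*t^-7 - t^-8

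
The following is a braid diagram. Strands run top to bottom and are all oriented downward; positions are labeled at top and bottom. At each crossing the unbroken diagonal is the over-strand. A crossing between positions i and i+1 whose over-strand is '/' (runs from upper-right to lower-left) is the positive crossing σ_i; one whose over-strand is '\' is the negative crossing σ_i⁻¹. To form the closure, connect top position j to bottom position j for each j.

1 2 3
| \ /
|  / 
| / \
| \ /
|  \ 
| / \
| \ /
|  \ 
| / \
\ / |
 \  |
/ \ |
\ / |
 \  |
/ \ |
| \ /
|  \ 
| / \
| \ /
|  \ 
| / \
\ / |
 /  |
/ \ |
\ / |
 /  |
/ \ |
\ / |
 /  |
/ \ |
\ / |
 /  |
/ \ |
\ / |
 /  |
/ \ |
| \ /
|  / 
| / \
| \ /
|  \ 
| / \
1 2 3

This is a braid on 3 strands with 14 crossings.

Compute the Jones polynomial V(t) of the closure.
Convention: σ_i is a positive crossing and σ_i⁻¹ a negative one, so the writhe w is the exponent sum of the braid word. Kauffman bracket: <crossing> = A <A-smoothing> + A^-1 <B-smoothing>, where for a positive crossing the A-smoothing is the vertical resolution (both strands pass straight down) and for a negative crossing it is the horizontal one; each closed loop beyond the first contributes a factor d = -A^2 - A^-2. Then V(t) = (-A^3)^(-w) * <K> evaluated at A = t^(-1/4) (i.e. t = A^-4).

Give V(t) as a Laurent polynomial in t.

-t^4 + t^3 - t^2 + 2*t - 1 + 2*t^-1 - t^-2 + t^-3 - t^-4

Derivation:
Reading the diagram top to bottom ('/'-over between positions i,i+1 = s_i, '\'-over = s_i^-1): braid word = s2 s2^-1 s2^-1 s1^-1 s1^-1 s2^-1 s2^-1 s1 s1 s1 s1 s1 s2 s2^-1.
The presented braid s2 s2^-1 s2^-1 s1^-1 s1^-1 s2^-1 s2^-1 s1 s1 s1 s1 s1 s2 s2^-1 on 3 strands reduces by inverse Markov moves (closure unchanged at each step):
  Deconjugate: the word is γ·β·γ⁻¹ with γ = s2 s2^-1 (prefix) and γ⁻¹ = s2 s2^-1 (suffix); strip both.
Reduced to β = s2^-1 s1^-1 s1^-1 s2^-1 s2^-1 s1 s1 s1 s1 s1 on 3 strands, 10 crossings.
Compute on β:
Braid: s2^-1 s1^-1 s1^-1 s2^-1 s2^-1 s1 s1 s1 s1 s1 on 3 strands, 10 crossings.
Writhe w = (#positive) - (#negative) = 5 - 5 = 0.
Computing the Kauffman bracket via state sum. There are 2^10 = 1024 states.
Smooth each crossing (0=||, 1=⌣⌢); contribution A^(Σ sign_k(1-2s_k)) * d^(L-1).
Tabulate the states by total A-exponent and number of loops L (A-exp: L × count):
  A^10: L=4 ×1
  A^8: L=3 ×10
  A^6: L=2 ×29, L=4 ×16
  A^4: L=1 ×26, L=3 ×74, L=5 ×20
  A^2: L=2 ×90, L=4 ×105, L=6 ×15
  A^0: L=1 ×15, L=3 ×141, L=5 ×90, L=7 ×6
  A^-2: L=2 ×35, L=4 ×130, L=6 ×44, L=8 ×1
  A^-4: L=3 ×40, L=5 ×69, L=7 ×11
  A^-6: L=4 ×25, L=6 ×19, L=8 ×1
  A^-8: L=5 ×8, L=7 ×2
  A^-10: L=6 ×1
Each group contributes A^e * Σ count * d^(L-1):
Powers of d = -A^2 - A^-2: d^2 = A^4 + 2 + A^-4; d^3 = -A^6 - 3*A^2 - 3*A^-2 - A^-6; d^4 = A^8 + 4*A^4 + 6 + 4*A^-4 + A^-8; d^5 = -A^10 - 5*A^6 - 10*A^2 - 10*A^-2 - 5*A^-6 - A^-10; d^6 = A^12 + 6*A^8 + 15*A^4 + 20 + 15*A^-4 + 6*A^-8 + A^-12; d^7 = -A^14 - 7*A^10 - 21*A^6 - 35*A^2 - 35*A^-2 - 21*A^-6 - 7*A^-10 - A^-14.
  A^10 * (d^3) = -A^16 - 3*A^12 - 3*A^8 - A^4
  A^8 * (10*d^2) = 10*A^12 + 20*A^8 + 10*A^4
  A^6 * (29*d + 16*d^3) = -16*A^12 - 77*A^8 - 77*A^4 - 16
  A^4 * (26 + 74*d^2 + 20*d^4) = 20*A^12 + 154*A^8 + 294*A^4 + 154 + 20*A^-4
  A^2 * (90*d + 105*d^3 + 15*d^5) = -15*A^12 - 180*A^8 - 555*A^4 - 555 - 180*A^-4 - 15*A^-8
  A^0 * (15 + 141*d^2 + 90*d^4 + 6*d^6) = 6*A^12 + 126*A^8 + 591*A^4 + 957 + 591*A^-4 + 126*A^-8 + 6*A^-12
  A^-2 * (35*d + 130*d^3 + 44*d^5 + d^7) = -A^12 - 51*A^8 - 371*A^4 - 900 - 900*A^-4 - 371*A^-8 - 51*A^-12 - A^-16
  A^-4 * (40*d^2 + 69*d^4 + 11*d^6) = 11*A^8 + 135*A^4 + 481 + 714*A^-4 + 481*A^-8 + 135*A^-12 + 11*A^-16
  A^-6 * (25*d^3 + 19*d^5 + d^7) = -A^8 - 26*A^4 - 141 - 300*A^-4 - 300*A^-8 - 141*A^-12 - 26*A^-16 - A^-20
  A^-8 * (8*d^4 + 2*d^6) = 2*A^4 + 20 + 62*A^-4 + 88*A^-8 + 62*A^-12 + 20*A^-16 + 2*A^-20
  A^-10 * (d^5) = -1 - 5*A^-4 - 10*A^-8 - 10*A^-12 - 5*A^-16 - A^-20
Summing the groups: <K> = -A^16 + A^12 - A^8 + 2*A^4 - 1 + 2*A^-4 - A^-8 + A^-12 - A^-16
Normalise by the writhe: (-A^3)^(-w) = (-A^3)^(0) = 1, so f(A) = 1 * <K> = -A^16 + A^12 - A^8 + 2*A^4 - 1 + 2*A^-4 - A^-8 + A^-12 - A^-16.
Substitute A = t^(-1/4), i.e. A^e → t^(-e/4): V(t) = -t^4 + t^3 - t^2 + 2*t - 1 + 2*t^-1 - t^-2 + t^-3 - t^-4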